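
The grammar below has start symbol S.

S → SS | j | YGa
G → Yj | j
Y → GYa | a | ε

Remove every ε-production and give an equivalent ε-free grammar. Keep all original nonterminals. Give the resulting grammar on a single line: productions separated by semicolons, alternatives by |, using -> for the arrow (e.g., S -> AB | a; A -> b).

S -> j | Ga | SS | YGa; G -> j | Yj; Y -> a | Ga | GYa

Nullable set: {Y}.
S -> YGa: Y nullable, giving Ga | YGa.
G -> Yj: Y nullable, giving Yj | j.
Drop Y -> ε.
Y -> GYa: Y nullable, giving GYa | Ga.
Unchanged (no nullable symbols): S -> SS; S -> j; G -> j; Y -> a.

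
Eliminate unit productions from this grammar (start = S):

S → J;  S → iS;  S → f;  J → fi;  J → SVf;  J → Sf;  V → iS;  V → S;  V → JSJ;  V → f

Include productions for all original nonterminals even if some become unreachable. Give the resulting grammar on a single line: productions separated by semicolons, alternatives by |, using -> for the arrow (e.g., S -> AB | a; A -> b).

Unit productions: S->J, V->S.
Unit pairs (A ⇒* B via units): (S,J), (V,J), (V,S).
S: inherits non-unit rules of {J, S} → SVf | Sf | f | fi | iS.
J: inherits non-unit rules of {J} → SVf | Sf | fi.
V: inherits non-unit rules of {J, S, V} → JSJ | SVf | Sf | f | fi | iS.

S -> f | Sf | fi | iS | SVf; J -> Sf | fi | SVf; V -> f | Sf | fi | iS | JSJ | SVf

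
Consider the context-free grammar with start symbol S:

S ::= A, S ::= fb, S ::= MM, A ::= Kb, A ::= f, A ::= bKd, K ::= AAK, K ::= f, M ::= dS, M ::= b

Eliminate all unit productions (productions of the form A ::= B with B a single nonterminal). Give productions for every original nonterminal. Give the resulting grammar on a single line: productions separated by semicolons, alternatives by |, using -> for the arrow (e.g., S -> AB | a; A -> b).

S -> f | Kb | MM | fb | bKd; A -> f | Kb | bKd; K -> f | AAK; M -> b | dS

Unit productions: S->A.
Unit pairs (A ⇒* B via units): (S,A).
S: inherits non-unit rules of {A, S} → Kb | MM | bKd | f | fb.
A: inherits non-unit rules of {A} → Kb | bKd | f.
K: inherits non-unit rules of {K} → AAK | f.
M: inherits non-unit rules of {M} → b | dS.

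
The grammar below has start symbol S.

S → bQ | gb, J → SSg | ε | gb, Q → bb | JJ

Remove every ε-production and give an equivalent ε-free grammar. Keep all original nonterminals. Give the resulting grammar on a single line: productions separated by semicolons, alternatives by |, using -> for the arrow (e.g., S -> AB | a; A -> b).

S -> b | bQ | gb; J -> gb | SSg; Q -> J | JJ | bb

Nullable set: {J, Q}.
S -> bQ: Q nullable, giving b | bQ.
Drop J -> ε.
Q -> JJ: J, J nullable, giving J | JJ.
Unchanged (no nullable symbols): S -> gb; J -> SSg; J -> gb; Q -> bb.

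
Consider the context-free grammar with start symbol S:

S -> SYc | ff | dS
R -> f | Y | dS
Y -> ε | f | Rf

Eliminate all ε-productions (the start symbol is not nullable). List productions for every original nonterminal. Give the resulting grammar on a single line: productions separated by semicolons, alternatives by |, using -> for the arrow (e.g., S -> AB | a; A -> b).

Nullable set: {R, Y}.
S -> SYc: Y nullable, giving SYc | Sc.
R -> Y: Y nullable, giving Y.
Drop Y -> ε.
Y -> Rf: R nullable, giving Rf | f.
Unchanged (no nullable symbols): S -> dS; S -> ff; R -> dS; R -> f; Y -> f.

S -> Sc | dS | ff | SYc; R -> Y | f | dS; Y -> f | Rf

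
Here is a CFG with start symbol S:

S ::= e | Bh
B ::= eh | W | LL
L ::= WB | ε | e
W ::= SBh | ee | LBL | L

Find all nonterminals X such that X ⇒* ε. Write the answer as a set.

Directly nullable (have an ε-rule): {L}.
B is nullable via B -> LL (every symbol on the right is already known nullable).
W is nullable via W -> L (every symbol on the right is already known nullable).
Not nullable: S — each has a terminal in every rule's right-hand side or depends on a non-nullable symbol.

{B, L, W}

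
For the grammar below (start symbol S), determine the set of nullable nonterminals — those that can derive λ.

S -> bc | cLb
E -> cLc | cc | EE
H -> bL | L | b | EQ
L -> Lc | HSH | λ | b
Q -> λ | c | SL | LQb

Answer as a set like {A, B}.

Directly nullable (have an ε-rule): {L, Q}.
H is nullable via H -> L (every symbol on the right is already known nullable).
Not nullable: E, S — each has a terminal in every rule's right-hand side or depends on a non-nullable symbol.

{H, L, Q}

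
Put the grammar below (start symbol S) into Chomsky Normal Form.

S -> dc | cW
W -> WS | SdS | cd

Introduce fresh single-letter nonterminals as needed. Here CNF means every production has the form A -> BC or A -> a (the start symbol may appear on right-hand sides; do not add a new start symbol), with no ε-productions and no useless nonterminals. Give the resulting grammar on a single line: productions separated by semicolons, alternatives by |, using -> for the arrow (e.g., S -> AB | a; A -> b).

S -> AW | BA; A -> c; B -> d; C -> BS; W -> AB | SC | WS

No ε-productions.
No unit productions to eliminate.
TERM: introduce A -> c, B -> d and substitute in every rule of length ≥2.
BIN: W -> SBS becomes W -> SC, C -> BS.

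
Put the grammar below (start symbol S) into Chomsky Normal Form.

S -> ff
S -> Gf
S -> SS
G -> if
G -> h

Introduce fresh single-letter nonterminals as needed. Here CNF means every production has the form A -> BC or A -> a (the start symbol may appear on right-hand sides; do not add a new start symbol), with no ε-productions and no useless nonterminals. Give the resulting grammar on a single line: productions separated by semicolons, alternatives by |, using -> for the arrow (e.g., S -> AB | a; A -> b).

S -> BB | GB | SS; A -> i; B -> f; G -> h | AB

No ε-productions.
No unit productions to eliminate.
TERM: introduce B -> f, A -> i and substitute in every rule of length ≥2.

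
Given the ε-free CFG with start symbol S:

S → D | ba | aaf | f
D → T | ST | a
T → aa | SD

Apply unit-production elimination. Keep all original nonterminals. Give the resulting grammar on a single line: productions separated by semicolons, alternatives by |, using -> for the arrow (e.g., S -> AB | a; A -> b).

Unit productions: D->T, S->D.
Unit pairs (A ⇒* B via units): (D,T), (S,D), (S,T).
S: inherits non-unit rules of {D, S, T} → SD | ST | a | aa | aaf | ba | f.
D: inherits non-unit rules of {D, T} → SD | ST | a | aa.
T: inherits non-unit rules of {T} → SD | aa.

S -> a | f | SD | ST | aa | ba | aaf; D -> a | SD | ST | aa; T -> SD | aa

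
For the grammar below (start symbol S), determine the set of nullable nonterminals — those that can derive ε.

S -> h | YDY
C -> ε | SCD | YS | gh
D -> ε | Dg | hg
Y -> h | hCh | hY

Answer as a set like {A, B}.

Directly nullable (have an ε-rule): {C, D}.
Not nullable: S, Y — each has a terminal in every rule's right-hand side or depends on a non-nullable symbol.

{C, D}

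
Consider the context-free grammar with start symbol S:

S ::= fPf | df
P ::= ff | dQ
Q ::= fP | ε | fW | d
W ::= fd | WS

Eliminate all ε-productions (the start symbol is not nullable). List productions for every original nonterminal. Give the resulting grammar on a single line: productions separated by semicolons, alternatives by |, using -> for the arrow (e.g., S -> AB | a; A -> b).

Nullable set: {Q}.
P -> dQ: Q nullable, giving d | dQ.
Drop Q -> ε.
Unchanged (no nullable symbols): S -> df; S -> fPf; P -> ff; Q -> d; Q -> fP; Q -> fW; W -> WS; W -> fd.

S -> df | fPf; P -> d | dQ | ff; Q -> d | fP | fW; W -> WS | fd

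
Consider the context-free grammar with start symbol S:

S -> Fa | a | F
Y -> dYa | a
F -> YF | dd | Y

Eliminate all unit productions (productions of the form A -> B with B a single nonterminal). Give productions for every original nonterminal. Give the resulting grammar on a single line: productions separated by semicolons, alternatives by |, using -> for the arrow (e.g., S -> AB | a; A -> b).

S -> a | Fa | YF | dd | dYa; F -> a | YF | dd | dYa; Y -> a | dYa

Unit productions: F->Y, S->F.
Unit pairs (A ⇒* B via units): (F,Y), (S,F), (S,Y).
S: inherits non-unit rules of {F, S, Y} → Fa | YF | a | dYa | dd.
F: inherits non-unit rules of {F, Y} → YF | a | dYa | dd.
Y: inherits non-unit rules of {Y} → a | dYa.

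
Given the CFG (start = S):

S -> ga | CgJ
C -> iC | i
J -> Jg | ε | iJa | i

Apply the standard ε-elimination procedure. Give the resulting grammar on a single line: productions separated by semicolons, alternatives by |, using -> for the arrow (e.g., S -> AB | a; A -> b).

Nullable set: {J}.
S -> CgJ: J nullable, giving Cg | CgJ.
Drop J -> ε.
J -> Jg: J nullable, giving Jg | g.
J -> iJa: J nullable, giving iJa | ia.
Unchanged (no nullable symbols): S -> ga; C -> i; C -> iC; J -> i.

S -> Cg | ga | CgJ; C -> i | iC; J -> g | i | Jg | ia | iJa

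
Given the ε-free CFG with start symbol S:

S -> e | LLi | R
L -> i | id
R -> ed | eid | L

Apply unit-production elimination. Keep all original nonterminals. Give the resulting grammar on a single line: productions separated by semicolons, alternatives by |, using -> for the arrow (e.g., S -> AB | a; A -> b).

Unit productions: R->L, S->R.
Unit pairs (A ⇒* B via units): (R,L), (S,L), (S,R).
S: inherits non-unit rules of {L, R, S} → LLi | e | ed | eid | i | id.
L: inherits non-unit rules of {L} → i | id.
R: inherits non-unit rules of {L, R} → ed | eid | i | id.

S -> e | i | ed | id | LLi | eid; L -> i | id; R -> i | ed | id | eid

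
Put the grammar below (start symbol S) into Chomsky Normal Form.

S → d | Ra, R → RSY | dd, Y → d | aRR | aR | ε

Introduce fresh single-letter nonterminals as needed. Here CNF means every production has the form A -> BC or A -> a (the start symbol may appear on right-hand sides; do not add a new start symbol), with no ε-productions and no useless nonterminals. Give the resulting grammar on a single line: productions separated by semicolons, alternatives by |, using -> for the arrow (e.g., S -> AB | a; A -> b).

Nullable: {Y}; after ε-elimination: S -> d | Ra; R -> RS | dd | RSY; Y -> d | aR | aRR.
No unit productions to eliminate.
TERM: introduce B -> a, A -> d and substitute in every rule of length ≥2.
BIN: R -> RSY becomes R -> RC, C -> SY; Y -> BRR becomes Y -> BD, D -> RR.

S -> d | RB; A -> d; B -> a; C -> SY; D -> RR; R -> AA | RC | RS; Y -> d | BD | BR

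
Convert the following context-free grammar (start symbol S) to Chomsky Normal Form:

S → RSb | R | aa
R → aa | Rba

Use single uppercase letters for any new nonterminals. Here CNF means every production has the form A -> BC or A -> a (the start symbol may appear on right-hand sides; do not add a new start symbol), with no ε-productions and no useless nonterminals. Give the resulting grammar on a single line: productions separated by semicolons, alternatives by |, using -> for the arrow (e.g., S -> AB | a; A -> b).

No ε-productions.
After unit-elimination: S -> aa | RSb | Rba; R -> aa | Rba.
TERM: introduce B -> a, A -> b and substitute in every rule of length ≥2.
BIN: R -> RAB becomes R -> RC, C -> AB; S -> RAB becomes S -> RD, D -> AB; S -> RSA becomes S -> RE, E -> SA.

S -> BB | RD | RE; A -> b; B -> a; C -> AB; D -> AB; E -> SA; R -> BB | RC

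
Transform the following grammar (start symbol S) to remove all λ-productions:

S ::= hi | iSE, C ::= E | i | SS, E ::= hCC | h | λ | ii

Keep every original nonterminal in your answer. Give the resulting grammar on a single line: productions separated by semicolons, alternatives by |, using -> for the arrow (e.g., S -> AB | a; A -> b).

Nullable set: {C, E}.
S -> iSE: E nullable, giving iS | iSE.
C -> E: E nullable, giving E.
Drop E -> λ.
E -> hCC: C, C nullable, giving h | hC | hCC.
Unchanged (no nullable symbols): S -> hi; C -> SS; C -> i; E -> h; E -> ii.

S -> hi | iS | iSE; C -> E | i | SS; E -> h | hC | ii | hCC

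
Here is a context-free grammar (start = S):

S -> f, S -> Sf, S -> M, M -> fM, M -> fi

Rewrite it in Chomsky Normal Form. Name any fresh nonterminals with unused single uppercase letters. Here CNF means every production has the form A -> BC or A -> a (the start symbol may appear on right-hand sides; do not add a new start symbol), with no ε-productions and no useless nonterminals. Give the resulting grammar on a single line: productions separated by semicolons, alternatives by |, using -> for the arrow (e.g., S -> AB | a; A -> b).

S -> f | AB | AM | SA; A -> f; B -> i; M -> AB | AM

No ε-productions.
After unit-elimination: S -> f | Sf | fM | fi; M -> fM | fi.
TERM: introduce A -> f, B -> i and substitute in every rule of length ≥2.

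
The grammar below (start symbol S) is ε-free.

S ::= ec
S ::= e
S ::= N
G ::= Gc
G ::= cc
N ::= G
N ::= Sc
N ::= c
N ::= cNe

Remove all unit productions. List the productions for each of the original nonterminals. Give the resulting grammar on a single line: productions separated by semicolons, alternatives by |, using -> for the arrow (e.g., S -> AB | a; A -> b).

Unit productions: N->G, S->N.
Unit pairs (A ⇒* B via units): (N,G), (S,G), (S,N).
S: inherits non-unit rules of {G, N, S} → Gc | Sc | c | cNe | cc | e | ec.
G: inherits non-unit rules of {G} → Gc | cc.
N: inherits non-unit rules of {G, N} → Gc | Sc | c | cNe | cc.

S -> c | e | Gc | Sc | cc | ec | cNe; G -> Gc | cc; N -> c | Gc | Sc | cc | cNe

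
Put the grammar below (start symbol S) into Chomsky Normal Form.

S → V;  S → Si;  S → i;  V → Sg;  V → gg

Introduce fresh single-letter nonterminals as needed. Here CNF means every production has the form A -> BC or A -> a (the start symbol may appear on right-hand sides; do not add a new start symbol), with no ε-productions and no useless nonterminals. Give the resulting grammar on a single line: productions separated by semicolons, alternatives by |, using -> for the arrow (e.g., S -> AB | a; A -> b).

No ε-productions.
After unit-elimination: S -> i | Sg | Si | gg; V -> Sg | gg.
TERM: introduce A -> g, B -> i and substitute in every rule of length ≥2.
Drop unreachable/unproductive: V.

S -> i | AA | SA | SB; A -> g; B -> i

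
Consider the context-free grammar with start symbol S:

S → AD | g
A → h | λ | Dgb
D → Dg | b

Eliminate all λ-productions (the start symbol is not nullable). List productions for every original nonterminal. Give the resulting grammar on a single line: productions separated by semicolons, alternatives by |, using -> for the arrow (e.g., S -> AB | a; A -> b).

Nullable set: {A}.
S -> AD: A nullable, giving AD | D.
Drop A -> λ.
Unchanged (no nullable symbols): S -> g; A -> Dgb; A -> h; D -> Dg; D -> b.

S -> D | g | AD; A -> h | Dgb; D -> b | Dg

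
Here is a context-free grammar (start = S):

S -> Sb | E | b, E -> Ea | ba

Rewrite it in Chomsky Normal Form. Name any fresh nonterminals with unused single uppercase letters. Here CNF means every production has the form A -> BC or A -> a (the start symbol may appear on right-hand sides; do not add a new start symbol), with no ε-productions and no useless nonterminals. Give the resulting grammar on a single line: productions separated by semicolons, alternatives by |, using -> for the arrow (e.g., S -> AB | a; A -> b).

S -> b | BA | EA | SB; A -> a; B -> b; E -> BA | EA

No ε-productions.
After unit-elimination: S -> b | Ea | Sb | ba; E -> Ea | ba.
TERM: introduce A -> a, B -> b and substitute in every rule of length ≥2.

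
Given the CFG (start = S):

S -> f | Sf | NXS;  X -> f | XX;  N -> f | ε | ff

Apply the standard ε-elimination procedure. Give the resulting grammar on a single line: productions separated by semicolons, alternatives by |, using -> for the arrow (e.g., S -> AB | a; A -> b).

S -> f | Sf | XS | NXS; N -> f | ff; X -> f | XX

Nullable set: {N}.
S -> NXS: N nullable, giving NXS | XS.
Drop N -> ε.
Unchanged (no nullable symbols): S -> Sf; S -> f; N -> f; N -> ff; X -> XX; X -> f.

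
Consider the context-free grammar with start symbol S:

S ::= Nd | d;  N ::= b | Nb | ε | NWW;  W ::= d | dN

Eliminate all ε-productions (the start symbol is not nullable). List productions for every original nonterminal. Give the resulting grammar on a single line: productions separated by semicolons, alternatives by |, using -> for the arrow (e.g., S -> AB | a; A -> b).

Nullable set: {N}.
S -> Nd: N nullable, giving Nd | d.
Drop N -> ε.
N -> NWW: N nullable, giving NWW | WW.
N -> Nb: N nullable, giving Nb | b.
W -> dN: N nullable, giving d | dN.
Unchanged (no nullable symbols): S -> d; N -> b; W -> d.

S -> d | Nd; N -> b | Nb | WW | NWW; W -> d | dN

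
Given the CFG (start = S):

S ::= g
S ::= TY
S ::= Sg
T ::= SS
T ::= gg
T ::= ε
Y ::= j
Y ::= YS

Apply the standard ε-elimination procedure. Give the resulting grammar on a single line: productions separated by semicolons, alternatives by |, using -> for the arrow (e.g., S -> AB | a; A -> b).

Nullable set: {T}.
S -> TY: T nullable, giving TY | Y.
Drop T -> ε.
Unchanged (no nullable symbols): S -> Sg; S -> g; T -> SS; T -> gg; Y -> YS; Y -> j.

S -> Y | g | Sg | TY; T -> SS | gg; Y -> j | YS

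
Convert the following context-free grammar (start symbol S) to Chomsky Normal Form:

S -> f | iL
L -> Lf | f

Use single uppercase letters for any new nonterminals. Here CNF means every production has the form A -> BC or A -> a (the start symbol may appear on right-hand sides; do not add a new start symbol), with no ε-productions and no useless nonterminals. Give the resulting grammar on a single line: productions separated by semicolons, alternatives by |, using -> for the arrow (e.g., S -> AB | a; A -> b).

No ε-productions.
No unit productions to eliminate.
TERM: introduce A -> f, B -> i and substitute in every rule of length ≥2.

S -> f | BL; A -> f; B -> i; L -> f | LA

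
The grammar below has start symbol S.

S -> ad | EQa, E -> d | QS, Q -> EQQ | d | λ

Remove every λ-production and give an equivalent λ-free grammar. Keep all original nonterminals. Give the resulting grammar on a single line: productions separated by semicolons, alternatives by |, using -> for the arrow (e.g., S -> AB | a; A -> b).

S -> Ea | ad | EQa; E -> S | d | QS; Q -> E | d | EQ | EQQ

Nullable set: {Q}.
S -> EQa: Q nullable, giving EQa | Ea.
E -> QS: Q nullable, giving QS | S.
Drop Q -> λ.
Q -> EQQ: Q, Q nullable, giving E | EQ | EQQ.
Unchanged (no nullable symbols): S -> ad; E -> d; Q -> d.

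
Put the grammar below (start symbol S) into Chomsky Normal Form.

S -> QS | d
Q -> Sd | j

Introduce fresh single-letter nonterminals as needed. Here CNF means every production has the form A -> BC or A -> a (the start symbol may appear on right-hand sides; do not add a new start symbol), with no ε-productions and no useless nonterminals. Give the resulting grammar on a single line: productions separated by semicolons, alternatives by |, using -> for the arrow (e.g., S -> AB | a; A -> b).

No ε-productions.
No unit productions to eliminate.
TERM: introduce A -> d and substitute in every rule of length ≥2.

S -> d | QS; A -> d; Q -> j | SA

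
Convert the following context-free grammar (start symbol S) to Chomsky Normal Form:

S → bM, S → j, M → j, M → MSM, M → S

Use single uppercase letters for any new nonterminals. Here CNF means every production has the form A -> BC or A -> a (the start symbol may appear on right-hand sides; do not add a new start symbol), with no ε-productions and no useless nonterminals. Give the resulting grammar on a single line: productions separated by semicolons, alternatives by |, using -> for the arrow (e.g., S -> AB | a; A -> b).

S -> j | AM; A -> b; B -> SM; M -> j | AM | MB

No ε-productions.
After unit-elimination: S -> j | bM; M -> j | bM | MSM.
TERM: introduce A -> b and substitute in every rule of length ≥2.
BIN: M -> MSM becomes M -> MB, B -> SM.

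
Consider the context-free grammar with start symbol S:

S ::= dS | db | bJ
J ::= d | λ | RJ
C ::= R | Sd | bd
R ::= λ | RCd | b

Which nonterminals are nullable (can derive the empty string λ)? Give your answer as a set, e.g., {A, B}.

Directly nullable (have an ε-rule): {J, R}.
C is nullable via C -> R (every symbol on the right is already known nullable).
Not nullable: S — each has a terminal in every rule's right-hand side or depends on a non-nullable symbol.

{C, J, R}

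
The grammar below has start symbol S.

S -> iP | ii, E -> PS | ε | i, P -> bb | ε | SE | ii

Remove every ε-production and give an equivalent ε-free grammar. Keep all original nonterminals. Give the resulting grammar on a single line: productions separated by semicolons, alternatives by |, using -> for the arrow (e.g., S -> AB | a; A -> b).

S -> i | iP | ii; E -> S | i | PS; P -> S | SE | bb | ii

Nullable set: {E, P}.
S -> iP: P nullable, giving i | iP.
Drop E -> ε.
E -> PS: P nullable, giving PS | S.
Drop P -> ε.
P -> SE: E nullable, giving S | SE.
Unchanged (no nullable symbols): S -> ii; E -> i; P -> bb; P -> ii.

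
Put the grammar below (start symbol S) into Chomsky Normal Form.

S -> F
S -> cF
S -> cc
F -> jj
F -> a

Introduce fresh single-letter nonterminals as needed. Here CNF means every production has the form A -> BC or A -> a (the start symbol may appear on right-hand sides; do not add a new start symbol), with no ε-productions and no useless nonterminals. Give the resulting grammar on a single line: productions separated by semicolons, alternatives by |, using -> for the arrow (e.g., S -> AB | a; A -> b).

S -> a | AA | BB | BF; A -> j; B -> c; F -> a | AA

No ε-productions.
After unit-elimination: S -> a | cF | cc | jj; F -> a | jj.
TERM: introduce B -> c, A -> j and substitute in every rule of length ≥2.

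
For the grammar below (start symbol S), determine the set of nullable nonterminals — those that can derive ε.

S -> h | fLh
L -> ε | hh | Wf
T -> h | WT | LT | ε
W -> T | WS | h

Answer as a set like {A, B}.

{L, T, W}

Directly nullable (have an ε-rule): {L, T}.
W is nullable via W -> T (every symbol on the right is already known nullable).
Not nullable: S — each has a terminal in every rule's right-hand side or depends on a non-nullable symbol.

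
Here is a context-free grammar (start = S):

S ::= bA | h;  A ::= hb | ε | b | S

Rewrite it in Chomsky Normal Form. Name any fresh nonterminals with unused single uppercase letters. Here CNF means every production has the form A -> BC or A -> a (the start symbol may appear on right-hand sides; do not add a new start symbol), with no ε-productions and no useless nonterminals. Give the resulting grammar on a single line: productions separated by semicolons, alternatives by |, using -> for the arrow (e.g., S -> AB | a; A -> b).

Nullable: {A}; after ε-elimination: S -> b | h | bA; A -> S | b | hb.
After unit-elimination: S -> b | h | bA; A -> b | h | bA | hb.
TERM: introduce B -> b, C -> h and substitute in every rule of length ≥2.

S -> b | h | BA; A -> b | h | BA | CB; B -> b; C -> h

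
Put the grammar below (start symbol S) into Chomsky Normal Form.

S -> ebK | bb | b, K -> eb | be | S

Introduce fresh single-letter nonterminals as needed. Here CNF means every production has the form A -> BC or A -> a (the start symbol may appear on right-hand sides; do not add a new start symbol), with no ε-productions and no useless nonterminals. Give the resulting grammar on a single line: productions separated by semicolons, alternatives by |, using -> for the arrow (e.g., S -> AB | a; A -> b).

No ε-productions.
After unit-elimination: S -> b | bb | ebK; K -> b | bb | be | eb | ebK.
TERM: introduce A -> b, B -> e and substitute in every rule of length ≥2.
BIN: K -> BAK becomes K -> BC, C -> AK; S -> BAK becomes S -> BD, D -> AK.

S -> b | AA | BD; A -> b; B -> e; C -> AK; D -> AK; K -> b | AA | AB | BA | BC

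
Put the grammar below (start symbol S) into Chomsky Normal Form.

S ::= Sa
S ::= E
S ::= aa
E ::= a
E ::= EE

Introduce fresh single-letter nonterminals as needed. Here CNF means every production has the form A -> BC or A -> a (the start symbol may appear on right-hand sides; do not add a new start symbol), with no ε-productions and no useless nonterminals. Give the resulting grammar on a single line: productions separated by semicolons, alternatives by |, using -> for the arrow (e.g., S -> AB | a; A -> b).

No ε-productions.
After unit-elimination: S -> a | EE | Sa | aa; E -> a | EE.
TERM: introduce A -> a and substitute in every rule of length ≥2.

S -> a | AA | EE | SA; A -> a; E -> a | EE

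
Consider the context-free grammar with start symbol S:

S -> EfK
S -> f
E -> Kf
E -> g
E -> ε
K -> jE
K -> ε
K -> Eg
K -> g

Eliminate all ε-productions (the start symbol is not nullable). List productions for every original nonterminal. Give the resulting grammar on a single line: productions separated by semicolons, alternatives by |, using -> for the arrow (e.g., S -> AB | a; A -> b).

Nullable set: {E, K}.
S -> EfK: E, K nullable, giving Ef | EfK | f | fK.
Drop E -> ε.
E -> Kf: K nullable, giving Kf | f.
Drop K -> ε.
K -> Eg: E nullable, giving Eg | g.
K -> jE: E nullable, giving j | jE.
Unchanged (no nullable symbols): S -> f; E -> g; K -> g.

S -> f | Ef | fK | EfK; E -> f | g | Kf; K -> g | j | Eg | jE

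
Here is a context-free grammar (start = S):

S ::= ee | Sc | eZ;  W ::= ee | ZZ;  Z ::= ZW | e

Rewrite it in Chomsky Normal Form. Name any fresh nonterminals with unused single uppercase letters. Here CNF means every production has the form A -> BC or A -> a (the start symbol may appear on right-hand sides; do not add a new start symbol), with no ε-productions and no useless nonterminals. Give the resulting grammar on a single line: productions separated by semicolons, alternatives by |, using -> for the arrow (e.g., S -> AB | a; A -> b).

S -> BB | BZ | SA; A -> c; B -> e; W -> BB | ZZ; Z -> e | ZW

No ε-productions.
No unit productions to eliminate.
TERM: introduce A -> c, B -> e and substitute in every rule of length ≥2.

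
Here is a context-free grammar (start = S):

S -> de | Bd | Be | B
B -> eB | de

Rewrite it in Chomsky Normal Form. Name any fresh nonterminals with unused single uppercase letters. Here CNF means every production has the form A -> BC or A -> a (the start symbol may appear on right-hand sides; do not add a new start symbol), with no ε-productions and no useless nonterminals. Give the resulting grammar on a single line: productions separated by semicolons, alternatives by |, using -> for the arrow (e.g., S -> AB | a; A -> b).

No ε-productions.
After unit-elimination: S -> Bd | Be | de | eB; B -> de | eB.
TERM: introduce A -> d, C -> e and substitute in every rule of length ≥2.

S -> AC | BA | BC | CB; A -> d; B -> AC | CB; C -> e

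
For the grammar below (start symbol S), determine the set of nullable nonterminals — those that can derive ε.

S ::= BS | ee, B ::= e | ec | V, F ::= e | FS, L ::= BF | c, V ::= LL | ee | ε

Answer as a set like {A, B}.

Directly nullable (have an ε-rule): {V}.
B is nullable via B -> V (every symbol on the right is already known nullable).
Not nullable: F, L, S — each has a terminal in every rule's right-hand side or depends on a non-nullable symbol.

{B, V}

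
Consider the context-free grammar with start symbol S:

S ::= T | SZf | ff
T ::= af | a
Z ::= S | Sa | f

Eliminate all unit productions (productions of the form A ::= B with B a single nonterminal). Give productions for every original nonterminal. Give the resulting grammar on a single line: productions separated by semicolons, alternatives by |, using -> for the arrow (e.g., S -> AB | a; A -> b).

S -> a | af | ff | SZf; T -> a | af; Z -> a | f | Sa | af | ff | SZf

Unit productions: S->T, Z->S.
Unit pairs (A ⇒* B via units): (S,T), (Z,S), (Z,T).
S: inherits non-unit rules of {S, T} → SZf | a | af | ff.
T: inherits non-unit rules of {T} → a | af.
Z: inherits non-unit rules of {S, T, Z} → SZf | Sa | a | af | f | ff.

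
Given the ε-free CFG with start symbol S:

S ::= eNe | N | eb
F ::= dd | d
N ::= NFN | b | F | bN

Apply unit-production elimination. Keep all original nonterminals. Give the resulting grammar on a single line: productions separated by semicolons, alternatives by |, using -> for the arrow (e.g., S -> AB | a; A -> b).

S -> b | d | bN | dd | eb | NFN | eNe; F -> d | dd; N -> b | d | bN | dd | NFN

Unit productions: N->F, S->N.
Unit pairs (A ⇒* B via units): (N,F), (S,F), (S,N).
S: inherits non-unit rules of {F, N, S} → NFN | b | bN | d | dd | eNe | eb.
F: inherits non-unit rules of {F} → d | dd.
N: inherits non-unit rules of {F, N} → NFN | b | bN | d | dd.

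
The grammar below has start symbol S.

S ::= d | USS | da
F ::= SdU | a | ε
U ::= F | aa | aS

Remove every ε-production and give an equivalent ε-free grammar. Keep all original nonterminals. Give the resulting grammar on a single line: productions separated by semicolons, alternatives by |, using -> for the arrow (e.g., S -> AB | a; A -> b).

S -> d | SS | da | USS; F -> a | Sd | SdU; U -> F | aS | aa

Nullable set: {F, U}.
S -> USS: U nullable, giving SS | USS.
Drop F -> ε.
F -> SdU: U nullable, giving Sd | SdU.
U -> F: F nullable, giving F.
Unchanged (no nullable symbols): S -> d; S -> da; F -> a; U -> aS; U -> aa.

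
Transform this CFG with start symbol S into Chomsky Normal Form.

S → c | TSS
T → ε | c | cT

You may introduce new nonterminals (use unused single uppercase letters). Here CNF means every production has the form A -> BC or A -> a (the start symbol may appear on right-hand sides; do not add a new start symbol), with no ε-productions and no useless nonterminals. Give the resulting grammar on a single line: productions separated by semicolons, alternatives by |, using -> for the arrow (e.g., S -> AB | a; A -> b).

Nullable: {T}; after ε-elimination: S -> c | SS | TSS; T -> c | cT.
No unit productions to eliminate.
TERM: introduce A -> c and substitute in every rule of length ≥2.
BIN: S -> TSS becomes S -> TB, B -> SS.

S -> c | SS | TB; A -> c; B -> SS; T -> c | AT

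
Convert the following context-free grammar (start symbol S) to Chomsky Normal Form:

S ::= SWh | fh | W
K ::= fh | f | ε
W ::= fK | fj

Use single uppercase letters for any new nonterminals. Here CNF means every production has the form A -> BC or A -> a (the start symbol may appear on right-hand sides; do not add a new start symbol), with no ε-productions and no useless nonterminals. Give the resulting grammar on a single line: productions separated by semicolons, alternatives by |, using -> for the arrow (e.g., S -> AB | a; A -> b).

Nullable: {K}; after ε-elimination: S -> W | fh | SWh; K -> f | fh; W -> f | fK | fj.
After unit-elimination: S -> f | fK | fh | fj | SWh; K -> f | fh; W -> f | fK | fj.
TERM: introduce A -> f, B -> h, C -> j and substitute in every rule of length ≥2.
BIN: S -> SWB becomes S -> SD, D -> WB.

S -> f | AB | AC | AK | SD; A -> f; B -> h; C -> j; D -> WB; K -> f | AB; W -> f | AC | AK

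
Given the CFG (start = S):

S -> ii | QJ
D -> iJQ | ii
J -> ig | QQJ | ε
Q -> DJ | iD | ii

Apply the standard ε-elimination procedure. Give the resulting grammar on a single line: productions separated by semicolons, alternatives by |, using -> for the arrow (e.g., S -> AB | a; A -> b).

S -> Q | QJ | ii; D -> iQ | ii | iJQ; J -> QQ | ig | QQJ; Q -> D | DJ | iD | ii

Nullable set: {J}.
S -> QJ: J nullable, giving Q | QJ.
D -> iJQ: J nullable, giving iJQ | iQ.
Drop J -> ε.
J -> QQJ: J nullable, giving QQ | QQJ.
Q -> DJ: J nullable, giving D | DJ.
Unchanged (no nullable symbols): S -> ii; D -> ii; J -> ig; Q -> iD; Q -> ii.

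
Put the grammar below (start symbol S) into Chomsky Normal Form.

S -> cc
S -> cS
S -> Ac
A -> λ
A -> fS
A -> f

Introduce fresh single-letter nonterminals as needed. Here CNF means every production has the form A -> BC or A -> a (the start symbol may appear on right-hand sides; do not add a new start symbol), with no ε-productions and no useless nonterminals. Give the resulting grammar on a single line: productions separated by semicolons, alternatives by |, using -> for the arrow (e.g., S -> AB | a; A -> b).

S -> c | AC | CC | CS; A -> f | BS; B -> f; C -> c

Nullable: {A}; after ε-elimination: S -> c | Ac | cS | cc; A -> f | fS.
No unit productions to eliminate.
TERM: introduce C -> c, B -> f and substitute in every rule of length ≥2.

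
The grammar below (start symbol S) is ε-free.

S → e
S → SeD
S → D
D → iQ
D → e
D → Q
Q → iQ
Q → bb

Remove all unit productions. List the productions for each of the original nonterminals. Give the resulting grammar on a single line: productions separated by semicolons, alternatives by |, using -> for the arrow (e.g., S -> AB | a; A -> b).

S -> e | bb | iQ | SeD; D -> e | bb | iQ; Q -> bb | iQ

Unit productions: D->Q, S->D.
Unit pairs (A ⇒* B via units): (D,Q), (S,D), (S,Q).
S: inherits non-unit rules of {D, Q, S} → SeD | bb | e | iQ.
D: inherits non-unit rules of {D, Q} → bb | e | iQ.
Q: inherits non-unit rules of {Q} → bb | iQ.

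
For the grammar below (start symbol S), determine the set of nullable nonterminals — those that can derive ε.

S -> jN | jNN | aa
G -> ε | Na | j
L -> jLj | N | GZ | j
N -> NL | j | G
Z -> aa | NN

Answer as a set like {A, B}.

Directly nullable (have an ε-rule): {G}.
N is nullable via N -> G (every symbol on the right is already known nullable).
Z is nullable via Z -> NN (every symbol on the right is already known nullable).
L is nullable via L -> N (every symbol on the right is already known nullable).
Not nullable: S — each has a terminal in every rule's right-hand side or depends on a non-nullable symbol.

{G, L, N, Z}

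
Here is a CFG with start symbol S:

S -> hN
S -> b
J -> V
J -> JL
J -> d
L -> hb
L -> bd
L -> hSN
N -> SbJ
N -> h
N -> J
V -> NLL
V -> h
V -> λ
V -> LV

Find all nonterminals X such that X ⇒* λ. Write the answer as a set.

Directly nullable (have an ε-rule): {V}.
J is nullable via J -> V (every symbol on the right is already known nullable).
N is nullable via N -> J (every symbol on the right is already known nullable).
Not nullable: L, S — each has a terminal in every rule's right-hand side or depends on a non-nullable symbol.

{J, N, V}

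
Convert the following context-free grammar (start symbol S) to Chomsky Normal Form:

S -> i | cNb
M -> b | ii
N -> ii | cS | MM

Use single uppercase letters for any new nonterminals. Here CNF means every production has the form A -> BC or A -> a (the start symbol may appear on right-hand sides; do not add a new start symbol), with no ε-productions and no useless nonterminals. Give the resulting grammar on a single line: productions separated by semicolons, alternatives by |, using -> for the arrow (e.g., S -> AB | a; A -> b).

S -> i | BD; A -> i; B -> c; C -> b; D -> NC; M -> b | AA; N -> AA | BS | MM

No ε-productions.
No unit productions to eliminate.
TERM: introduce C -> b, B -> c, A -> i and substitute in every rule of length ≥2.
BIN: S -> BNC becomes S -> BD, D -> NC.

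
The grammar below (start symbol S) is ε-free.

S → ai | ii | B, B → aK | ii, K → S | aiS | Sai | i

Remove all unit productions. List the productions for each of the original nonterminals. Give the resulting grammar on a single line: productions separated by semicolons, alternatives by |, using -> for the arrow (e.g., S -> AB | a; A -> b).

Unit productions: K->S, S->B.
Unit pairs (A ⇒* B via units): (K,B), (K,S), (S,B).
S: inherits non-unit rules of {B, S} → aK | ai | ii.
B: inherits non-unit rules of {B} → aK | ii.
K: inherits non-unit rules of {B, K, S} → Sai | aK | ai | aiS | i | ii.

S -> aK | ai | ii; B -> aK | ii; K -> i | aK | ai | ii | Sai | aiS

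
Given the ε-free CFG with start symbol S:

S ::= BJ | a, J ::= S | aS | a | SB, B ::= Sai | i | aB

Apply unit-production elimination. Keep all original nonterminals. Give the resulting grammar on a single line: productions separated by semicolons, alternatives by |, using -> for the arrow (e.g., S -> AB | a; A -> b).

Unit productions: J->S.
Unit pairs (A ⇒* B via units): (J,S).
S: inherits non-unit rules of {S} → BJ | a.
B: inherits non-unit rules of {B} → Sai | aB | i.
J: inherits non-unit rules of {J, S} → BJ | SB | a | aS.

S -> a | BJ; B -> i | aB | Sai; J -> a | BJ | SB | aS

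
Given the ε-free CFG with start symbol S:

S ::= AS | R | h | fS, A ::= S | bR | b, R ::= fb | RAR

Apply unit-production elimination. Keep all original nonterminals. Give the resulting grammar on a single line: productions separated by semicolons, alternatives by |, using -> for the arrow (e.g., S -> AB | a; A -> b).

Unit productions: A->S, S->R.
Unit pairs (A ⇒* B via units): (A,R), (A,S), (S,R).
S: inherits non-unit rules of {R, S} → AS | RAR | fS | fb | h.
A: inherits non-unit rules of {A, R, S} → AS | RAR | b | bR | fS | fb | h.
R: inherits non-unit rules of {R} → RAR | fb.

S -> h | AS | fS | fb | RAR; A -> b | h | AS | bR | fS | fb | RAR; R -> fb | RAR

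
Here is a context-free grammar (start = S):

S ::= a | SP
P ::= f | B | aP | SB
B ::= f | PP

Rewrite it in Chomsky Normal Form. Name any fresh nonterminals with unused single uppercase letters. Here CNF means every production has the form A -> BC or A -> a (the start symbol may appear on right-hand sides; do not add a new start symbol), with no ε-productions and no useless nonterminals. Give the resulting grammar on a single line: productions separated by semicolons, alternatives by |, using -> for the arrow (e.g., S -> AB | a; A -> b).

No ε-productions.
After unit-elimination: S -> a | SP; B -> f | PP; P -> f | PP | SB | aP.
TERM: introduce A -> a and substitute in every rule of length ≥2.

S -> a | SP; A -> a; B -> f | PP; P -> f | AP | PP | SB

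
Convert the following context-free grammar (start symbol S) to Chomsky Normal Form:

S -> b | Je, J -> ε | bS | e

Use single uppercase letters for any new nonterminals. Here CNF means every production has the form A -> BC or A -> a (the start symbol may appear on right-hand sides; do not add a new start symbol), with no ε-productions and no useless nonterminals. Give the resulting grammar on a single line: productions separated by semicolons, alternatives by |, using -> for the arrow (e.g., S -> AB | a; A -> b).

S -> b | e | JB; A -> b; B -> e; J -> e | AS

Nullable: {J}; after ε-elimination: S -> b | e | Je; J -> e | bS.
No unit productions to eliminate.
TERM: introduce A -> b, B -> e and substitute in every rule of length ≥2.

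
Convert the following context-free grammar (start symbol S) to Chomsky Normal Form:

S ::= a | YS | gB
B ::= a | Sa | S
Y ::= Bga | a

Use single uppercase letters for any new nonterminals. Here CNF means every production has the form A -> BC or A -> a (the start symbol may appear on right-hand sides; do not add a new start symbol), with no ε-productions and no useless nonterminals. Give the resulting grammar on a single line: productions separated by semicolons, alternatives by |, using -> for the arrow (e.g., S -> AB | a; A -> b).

No ε-productions.
After unit-elimination: S -> a | YS | gB; B -> a | Sa | YS | gB; Y -> a | Bga.
TERM: introduce A -> a, C -> g and substitute in every rule of length ≥2.
BIN: Y -> BCA becomes Y -> BD, D -> CA.

S -> a | CB | YS; A -> a; B -> a | CB | SA | YS; C -> g; D -> CA; Y -> a | BD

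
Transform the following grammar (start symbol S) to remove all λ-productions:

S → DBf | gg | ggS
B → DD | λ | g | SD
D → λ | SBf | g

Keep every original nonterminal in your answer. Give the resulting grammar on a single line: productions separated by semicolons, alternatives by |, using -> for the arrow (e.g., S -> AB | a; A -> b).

Nullable set: {B, D}.
S -> DBf: D, B nullable, giving Bf | DBf | Df | f.
Drop B -> λ.
B -> DD: D, D nullable, giving D | DD.
B -> SD: D nullable, giving S | SD.
Drop D -> λ.
D -> SBf: B nullable, giving SBf | Sf.
Unchanged (no nullable symbols): S -> gg; S -> ggS; B -> g; D -> g.

S -> f | Bf | Df | gg | DBf | ggS; B -> D | S | g | DD | SD; D -> g | Sf | SBf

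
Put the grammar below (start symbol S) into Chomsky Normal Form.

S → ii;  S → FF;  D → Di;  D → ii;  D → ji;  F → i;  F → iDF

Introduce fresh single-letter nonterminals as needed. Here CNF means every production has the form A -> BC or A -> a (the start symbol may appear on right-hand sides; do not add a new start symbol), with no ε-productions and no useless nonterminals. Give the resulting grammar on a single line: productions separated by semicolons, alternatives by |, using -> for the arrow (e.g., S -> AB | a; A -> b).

S -> AA | FF; A -> i; B -> j; C -> DF; D -> AA | BA | DA; F -> i | AC

No ε-productions.
No unit productions to eliminate.
TERM: introduce A -> i, B -> j and substitute in every rule of length ≥2.
BIN: F -> ADF becomes F -> AC, C -> DF.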